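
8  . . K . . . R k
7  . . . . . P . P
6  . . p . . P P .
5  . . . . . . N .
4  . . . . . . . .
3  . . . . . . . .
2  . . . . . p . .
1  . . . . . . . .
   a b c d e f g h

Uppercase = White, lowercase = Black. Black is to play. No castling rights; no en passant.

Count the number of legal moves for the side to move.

Black to move; king on h8.
In check: yes, from the white rook on g8.
Legal moves: none.
Count: 0.

0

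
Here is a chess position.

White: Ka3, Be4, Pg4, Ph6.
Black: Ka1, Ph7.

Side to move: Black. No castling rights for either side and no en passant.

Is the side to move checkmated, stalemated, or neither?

Black to move; black king on a1.
In check: no.
King squares — b1: attacked by Be4; a2: attacked by Ka3; b2: attacked by Ka3.
Legal moves for Black: none.
Not in check and no legal moves → stalemate.

stalemate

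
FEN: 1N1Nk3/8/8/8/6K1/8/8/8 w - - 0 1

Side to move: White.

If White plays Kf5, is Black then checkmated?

After Kf5: black king on e8; in check: no.
Black is not in check, so this cannot be checkmate.

no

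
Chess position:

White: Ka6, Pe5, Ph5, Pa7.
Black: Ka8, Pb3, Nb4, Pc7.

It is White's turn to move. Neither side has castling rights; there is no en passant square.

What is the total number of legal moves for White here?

2

White to move; king on a6.
In check: yes, from the black knight on b4.
Legal moves: Kb5, Ka5.
Count: 2.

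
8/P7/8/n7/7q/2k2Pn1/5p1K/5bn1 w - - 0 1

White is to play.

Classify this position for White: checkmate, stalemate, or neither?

checkmate

White to move; white king on h2.
In check: yes, from the black queen on h4.
King squares — g1: attacked by Pf2; h1: attacked by Ng3; g2: attacked by Bf1; g3: attacked by Qh4; h3: attacked by Bf1.
Legal moves for White: none.
In check with no legal moves → checkmate.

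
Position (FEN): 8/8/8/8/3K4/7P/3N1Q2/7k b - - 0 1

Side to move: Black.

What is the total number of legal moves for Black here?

Black to move; king on h1.
In check: no.
Legal moves: none.
Count: 0.

0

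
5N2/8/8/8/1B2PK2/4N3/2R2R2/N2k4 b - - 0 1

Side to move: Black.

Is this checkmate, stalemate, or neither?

Black to move; black king on d1.
In check: yes, from the white knight on e3.
King squares — c1: attacked by Rc2; e1: attacked by Bb4; c2: attacked by Na1; d2: attacked by Rc2; e2: attacked by Rc2.
Legal moves for Black: none.
In check with no legal moves → checkmate.

checkmate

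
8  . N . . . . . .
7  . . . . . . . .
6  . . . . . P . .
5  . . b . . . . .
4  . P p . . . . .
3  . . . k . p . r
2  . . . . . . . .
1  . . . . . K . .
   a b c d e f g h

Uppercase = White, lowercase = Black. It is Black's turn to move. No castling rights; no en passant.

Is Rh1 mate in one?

After Rh1: white king on f1; in check: yes, from the black rook on h1.
King squares — e1: attacked by Rh1; g1: attacked by Rh1; e2: attacked by Kd3; f2: attacked by Bc5; g2: attacked by Pf3.
White has no legal moves → checkmate.

yes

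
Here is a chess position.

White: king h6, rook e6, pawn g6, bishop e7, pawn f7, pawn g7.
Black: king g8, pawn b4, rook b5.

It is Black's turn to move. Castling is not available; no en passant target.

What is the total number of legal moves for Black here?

0

Black to move; king on g8.
In check: yes, from the white pawn on f7.
Legal moves: none.
Count: 0.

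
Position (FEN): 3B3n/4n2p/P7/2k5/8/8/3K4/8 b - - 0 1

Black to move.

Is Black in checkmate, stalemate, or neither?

neither

Black to move; black king on c5.
In check: no.
Legal moves for Black: Nf7, Nhg6, Ng8, Nc8, Neg6, Nc6, Nf5, Nd5, Kd6, Kc6, Kd5, Kb5, Kd4, Kc4, Kb4, h6, h5.
Black has 17 legal moves and is not in check → neither.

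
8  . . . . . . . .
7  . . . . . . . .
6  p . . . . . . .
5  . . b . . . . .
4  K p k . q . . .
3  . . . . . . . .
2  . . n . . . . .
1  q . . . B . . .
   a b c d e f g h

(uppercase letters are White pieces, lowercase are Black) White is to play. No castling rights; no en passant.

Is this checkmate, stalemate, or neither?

checkmate

White to move; white king on a4.
In check: yes, from the black queen on a1.
King squares — a3: attacked by Qa1; b3: attacked by Kc4; b4: attacked by Nc2; a5: attacked by Qa1; b5: attacked by Kc4.
Legal moves for White: none.
In check with no legal moves → checkmate.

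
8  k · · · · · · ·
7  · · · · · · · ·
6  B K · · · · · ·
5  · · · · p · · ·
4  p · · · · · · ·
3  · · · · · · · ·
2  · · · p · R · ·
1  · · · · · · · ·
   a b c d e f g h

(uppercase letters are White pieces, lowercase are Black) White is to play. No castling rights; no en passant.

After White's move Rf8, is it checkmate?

yes

After Rf8: black king on a8; in check: yes, from the white rook on f8.
King squares — a7: attacked by Kb6; b7: attacked by Ba6; b8: attacked by Rf8.
Black has no legal moves → checkmate.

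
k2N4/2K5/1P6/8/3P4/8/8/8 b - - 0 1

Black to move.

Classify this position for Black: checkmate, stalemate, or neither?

Black to move; black king on a8.
In check: no.
King squares — a7: attacked by Pb6; b7: attacked by Kc7; b8: attacked by Kc7.
Legal moves for Black: none.
Not in check and no legal moves → stalemate.

stalemate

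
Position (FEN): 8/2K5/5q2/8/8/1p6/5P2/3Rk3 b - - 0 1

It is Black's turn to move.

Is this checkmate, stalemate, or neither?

Black to move; black king on e1.
In check: yes, from the white rook on d1.
Legal moves for Black: Kxf2, Ke2, Kxd1.
Black is in check but has 3 legal moves → neither.

neither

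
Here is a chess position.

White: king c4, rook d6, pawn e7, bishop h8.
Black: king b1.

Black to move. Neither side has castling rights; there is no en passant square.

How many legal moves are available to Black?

3

Black to move; king on b1.
In check: no.
Legal moves: Kc2, Ka2, Kc1.
Count: 3.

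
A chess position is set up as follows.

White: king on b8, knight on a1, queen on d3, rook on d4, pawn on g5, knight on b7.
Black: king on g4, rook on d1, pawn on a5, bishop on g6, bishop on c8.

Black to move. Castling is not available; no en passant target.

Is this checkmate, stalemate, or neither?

Black to move; black king on g4.
In check: yes, from the white rook on d4.
Legal moves for Black: Kh5, Kxg5, Be4.
Black is in check but has 3 legal moves → neither.

neither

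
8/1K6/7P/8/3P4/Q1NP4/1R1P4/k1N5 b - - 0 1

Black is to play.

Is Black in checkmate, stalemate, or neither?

checkmate

Black to move; black king on a1.
In check: yes, from the white queen on a3.
King squares — b1: attacked by Rb2; a2: attacked by Nc1; b2: attacked by Qa3.
Legal moves for Black: none.
In check with no legal moves → checkmate.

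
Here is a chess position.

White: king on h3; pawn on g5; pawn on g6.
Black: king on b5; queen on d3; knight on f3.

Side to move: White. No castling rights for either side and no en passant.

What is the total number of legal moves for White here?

4

White to move; king on h3.
In check: no.
Legal moves: Kg4, Kg3, Kg2, g7.
Count: 4.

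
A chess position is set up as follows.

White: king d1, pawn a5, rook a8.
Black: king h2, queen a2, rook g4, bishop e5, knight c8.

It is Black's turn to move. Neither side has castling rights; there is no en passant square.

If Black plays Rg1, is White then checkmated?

After Rg1: white king on d1; in check: yes, from the black rook on g1.
King squares — c1: attacked by Rg1; e1: attacked by Rg1; c2: attacked by Qa2; d2: attacked by Qa2; e2: attacked by Qa2.
White has no legal moves → checkmate.

yes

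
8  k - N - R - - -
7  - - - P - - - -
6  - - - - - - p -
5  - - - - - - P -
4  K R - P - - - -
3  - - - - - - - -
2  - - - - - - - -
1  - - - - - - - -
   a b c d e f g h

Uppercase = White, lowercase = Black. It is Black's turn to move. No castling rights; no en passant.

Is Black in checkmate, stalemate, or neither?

stalemate

Black to move; black king on a8.
In check: no.
King squares — a7: attacked by Nc8; b7: attacked by Rb4; b8: attacked by Rb4.
Legal moves for Black: none.
Not in check and no legal moves → stalemate.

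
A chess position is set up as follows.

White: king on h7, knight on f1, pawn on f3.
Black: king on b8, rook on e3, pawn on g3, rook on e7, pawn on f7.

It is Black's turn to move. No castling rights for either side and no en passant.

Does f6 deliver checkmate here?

no

After f6: white king on h7; in check: yes, from the black rook on e7.
White has 4 legal replies: Kh8, Kg8, Kh6, Kg6.
In check but a legal move exists → not checkmate.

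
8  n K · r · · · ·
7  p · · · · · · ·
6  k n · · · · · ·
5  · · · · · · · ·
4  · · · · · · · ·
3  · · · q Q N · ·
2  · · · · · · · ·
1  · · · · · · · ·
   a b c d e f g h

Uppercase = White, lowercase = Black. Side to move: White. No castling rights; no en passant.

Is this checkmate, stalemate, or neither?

White to move; white king on b8.
In check: yes, from the black rook on d8.
King squares — a7: attacked by Ka6; b7: attacked by Ka6; c7: attacked by Na8; a8: attacked by Nb6; c8: attacked by Nb6.
Legal moves for White: none.
In check with no legal moves → checkmate.

checkmate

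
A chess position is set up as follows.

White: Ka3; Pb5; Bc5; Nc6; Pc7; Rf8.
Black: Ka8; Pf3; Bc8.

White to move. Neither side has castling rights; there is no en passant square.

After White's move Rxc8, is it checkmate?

no

After Rxc8: black king on a8; in check: yes, from the white rook on c8.
Black has 1 legal reply: Kb7.
In check but a legal move exists → not checkmate.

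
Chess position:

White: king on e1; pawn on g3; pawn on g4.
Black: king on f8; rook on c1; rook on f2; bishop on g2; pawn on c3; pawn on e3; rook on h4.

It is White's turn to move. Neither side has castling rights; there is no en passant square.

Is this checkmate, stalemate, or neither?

checkmate

White to move; white king on e1.
In check: yes, from the black rook on c1.
King squares — d1: attacked by Rc1; f1: attacked by Rc1; d2: attacked by Rf2; e2: attacked by Rf2; f2: attacked by Pe3.
Legal moves for White: none.
In check with no legal moves → checkmate.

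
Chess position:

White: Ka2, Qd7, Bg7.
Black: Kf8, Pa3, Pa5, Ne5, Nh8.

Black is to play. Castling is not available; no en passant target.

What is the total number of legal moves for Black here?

1

Black to move; king on f8.
In check: yes, from the white bishop on g7.
Legal moves: Kg8.
Count: 1.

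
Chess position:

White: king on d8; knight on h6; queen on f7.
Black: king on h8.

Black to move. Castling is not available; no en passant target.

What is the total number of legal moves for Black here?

0

Black to move; king on h8.
In check: no.
Legal moves: none.
Count: 0.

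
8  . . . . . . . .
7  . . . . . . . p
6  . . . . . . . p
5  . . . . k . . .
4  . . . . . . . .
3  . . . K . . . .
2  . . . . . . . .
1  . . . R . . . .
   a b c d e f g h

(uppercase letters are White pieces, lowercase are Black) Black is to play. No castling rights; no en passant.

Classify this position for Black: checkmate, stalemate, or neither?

neither

Black to move; black king on e5.
In check: no.
Legal moves for Black: Kf6, Ke6, Kd6, Kf5, Kd5, Kf4, h5.
Black has 7 legal moves and is not in check → neither.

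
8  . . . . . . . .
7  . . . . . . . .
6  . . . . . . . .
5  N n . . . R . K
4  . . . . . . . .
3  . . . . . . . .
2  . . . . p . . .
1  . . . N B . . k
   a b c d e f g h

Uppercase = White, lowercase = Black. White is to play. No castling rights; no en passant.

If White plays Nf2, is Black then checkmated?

After Nf2: black king on h1; in check: yes, from the white knight on f2.
Black has 3 legal replies: Kh2, Kg2, Kg1.
In check but a legal move exists → not checkmate.

no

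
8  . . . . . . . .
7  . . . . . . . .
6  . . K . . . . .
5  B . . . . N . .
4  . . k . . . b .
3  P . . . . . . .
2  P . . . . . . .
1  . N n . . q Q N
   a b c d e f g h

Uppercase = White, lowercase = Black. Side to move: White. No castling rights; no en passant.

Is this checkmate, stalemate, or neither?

neither

White to move; white king on c6.
In check: no.
Legal moves for White include: Kd7, Kc7, Kb7, Kd6, Kb6, Ng7, Ne7, Nh6, Nd6+, Nh4, Nd4, Nfg3, Ne3+, Bd8, Bc7, Bb6, Bb4, Bc3, ... (list truncated; more exist).
White has legal moves and is not in check → neither.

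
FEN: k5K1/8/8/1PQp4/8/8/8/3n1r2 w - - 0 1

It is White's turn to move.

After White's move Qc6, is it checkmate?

After Qc6: black king on a8; in check: yes, from the white queen on c6.
Black has 2 legal replies: Kb8, Ka7.
In check but a legal move exists → not checkmate.

no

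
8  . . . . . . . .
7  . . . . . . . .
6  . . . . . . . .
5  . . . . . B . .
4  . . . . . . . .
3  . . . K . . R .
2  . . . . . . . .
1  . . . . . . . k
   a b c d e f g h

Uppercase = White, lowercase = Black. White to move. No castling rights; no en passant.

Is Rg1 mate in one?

no

After Rg1: black king on h1; in check: yes, from the white rook on g1.
Black has 2 legal replies: Kh2, Kxg1.
In check but a legal move exists → not checkmate.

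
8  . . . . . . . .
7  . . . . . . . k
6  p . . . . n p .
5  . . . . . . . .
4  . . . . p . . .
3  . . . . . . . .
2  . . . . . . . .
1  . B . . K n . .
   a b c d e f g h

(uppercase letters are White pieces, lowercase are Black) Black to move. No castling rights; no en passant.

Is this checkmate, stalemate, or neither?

neither

Black to move; black king on h7.
In check: no.
Legal moves for Black: Kh8, Kg8, Kg7, Kh6, Ng8, Ne8, Nd7, Nh5, Nd5, Ng4, Ng3, Ne3, Nh2, Nd2, g5, a5, e3.
Black has 17 legal moves and is not in check → neither.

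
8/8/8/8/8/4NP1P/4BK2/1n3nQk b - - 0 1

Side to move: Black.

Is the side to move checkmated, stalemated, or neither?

checkmate

Black to move; black king on h1.
In check: yes, from the white queen on g1.
King squares — g1: attacked by Kf2; g2: attacked by Qg1; h2: attacked by Qg1.
Legal moves for Black: none.
In check with no legal moves → checkmate.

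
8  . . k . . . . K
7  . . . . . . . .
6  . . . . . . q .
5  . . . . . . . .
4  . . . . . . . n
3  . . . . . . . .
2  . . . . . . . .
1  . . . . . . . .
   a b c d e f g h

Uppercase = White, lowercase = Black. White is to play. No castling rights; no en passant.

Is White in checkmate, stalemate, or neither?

White to move; white king on h8.
In check: no.
King squares — g7: attacked by Qg6; h7: attacked by Qg6; g8: attacked by Qg6.
Legal moves for White: none.
Not in check and no legal moves → stalemate.

stalemate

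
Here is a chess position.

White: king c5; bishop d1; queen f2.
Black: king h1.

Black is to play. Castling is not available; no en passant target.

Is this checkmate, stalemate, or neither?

Black to move; black king on h1.
In check: no.
King squares — g1: attacked by Qf2; g2: attacked by Qf2; h2: attacked by Qf2.
Legal moves for Black: none.
Not in check and no legal moves → stalemate.

stalemate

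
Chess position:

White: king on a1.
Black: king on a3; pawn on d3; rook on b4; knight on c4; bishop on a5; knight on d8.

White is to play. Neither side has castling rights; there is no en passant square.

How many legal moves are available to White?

White to move; king on a1.
In check: no.
Legal moves: none.
Count: 0.

0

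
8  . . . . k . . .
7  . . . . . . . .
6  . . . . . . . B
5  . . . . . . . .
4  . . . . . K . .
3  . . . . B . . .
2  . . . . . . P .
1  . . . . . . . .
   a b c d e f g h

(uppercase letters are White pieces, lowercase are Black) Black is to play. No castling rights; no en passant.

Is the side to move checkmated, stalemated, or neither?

neither

Black to move; black king on e8.
In check: no.
Legal moves for Black: Kd8, Kf7, Ke7, Kd7.
Black has 4 legal moves and is not in check → neither.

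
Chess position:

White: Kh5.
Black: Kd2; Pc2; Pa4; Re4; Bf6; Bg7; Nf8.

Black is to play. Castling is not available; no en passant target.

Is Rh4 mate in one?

After Rh4: white king on h5; in check: yes, from the black rook on h4.
King squares — g4: attacked by Rh4; h4: attacked by Bf6; g5: attacked by Bf6; g6: attacked by Nf8; h6: attacked by Rh4.
White has no legal moves → checkmate.

yes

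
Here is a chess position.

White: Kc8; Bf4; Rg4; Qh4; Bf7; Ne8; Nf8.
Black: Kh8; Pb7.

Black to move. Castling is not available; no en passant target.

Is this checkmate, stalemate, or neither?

Black to move; black king on h8.
In check: yes, from the white queen on h4.
King squares — g7: attacked by Rg4; h7: attacked by Qh4; g8: attacked by Rg4.
Legal moves for Black: none.
In check with no legal moves → checkmate.

checkmate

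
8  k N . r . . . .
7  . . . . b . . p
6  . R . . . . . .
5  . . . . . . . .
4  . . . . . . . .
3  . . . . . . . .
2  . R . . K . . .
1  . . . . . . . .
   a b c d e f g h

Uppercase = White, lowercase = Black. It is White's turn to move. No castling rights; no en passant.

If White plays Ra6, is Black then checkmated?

After Ra6: black king on a8; in check: yes, from the white rook on a6.
King squares — a7: attacked by Ra6; b7: attacked by Rb2; b8: attacked by Rb2.
Black has no legal moves → checkmate.

yes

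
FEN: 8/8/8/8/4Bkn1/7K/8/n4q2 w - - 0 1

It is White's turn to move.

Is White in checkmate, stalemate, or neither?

White to move; white king on h3.
In check: yes, from the black queen on f1.
King squares — g2: attacked by Qf1; h2: attacked by Ng4; g3: attacked by Kf4; g4: attacked by Kf4; h4: available.
Legal moves for White: Kh4, Bg2.
White is in check but has 2 legal moves → neither.

neither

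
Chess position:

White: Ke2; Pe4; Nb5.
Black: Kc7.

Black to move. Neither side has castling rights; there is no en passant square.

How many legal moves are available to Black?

Black to move; king on c7.
In check: yes, from the white knight on b5.
Legal moves: Kd8, Kc8, Kb8, Kd7, Kb7, Kc6, Kb6.
Count: 7.

7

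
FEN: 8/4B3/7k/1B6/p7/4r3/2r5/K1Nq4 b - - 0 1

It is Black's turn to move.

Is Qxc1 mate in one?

After Qxc1: white king on a1; in check: yes, from the black queen on c1.
King squares — b1: attacked by Qc1; a2: attacked by Rc2; b2: attacked by Qc1.
White has no legal moves → checkmate.

yes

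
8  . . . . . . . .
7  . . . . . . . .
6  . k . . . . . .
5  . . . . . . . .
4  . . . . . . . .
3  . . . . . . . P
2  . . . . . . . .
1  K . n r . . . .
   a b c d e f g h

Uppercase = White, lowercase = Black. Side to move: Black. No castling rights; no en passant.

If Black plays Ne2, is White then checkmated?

After Ne2: white king on a1; in check: yes, from the black rook on d1.
White has 2 legal replies: Kb2, Ka2.
In check but a legal move exists → not checkmate.

no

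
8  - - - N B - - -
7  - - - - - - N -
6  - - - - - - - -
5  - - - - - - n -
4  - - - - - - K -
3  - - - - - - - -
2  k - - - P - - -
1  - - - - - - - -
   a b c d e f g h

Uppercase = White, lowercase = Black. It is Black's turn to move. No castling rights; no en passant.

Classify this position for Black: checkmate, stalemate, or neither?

neither

Black to move; black king on a2.
In check: no.
Legal moves for Black: Nh7, Nf7, Ne6, Ne4, Nh3, Nf3, Kb3, Ka3, Kb2, Kb1, Ka1.
Black has 11 legal moves and is not in check → neither.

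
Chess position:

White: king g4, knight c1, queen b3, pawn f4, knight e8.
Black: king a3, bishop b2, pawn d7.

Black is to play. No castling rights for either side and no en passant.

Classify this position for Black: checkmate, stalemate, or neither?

Black to move; black king on a3.
In check: yes, from the white queen on b3.
King squares — a2: attacked by Nc1; b2: own bishop; b3: attacked by Nc1; a4: attacked by Qb3; b4: attacked by Qb3.
Legal moves for Black: none.
In check with no legal moves → checkmate.

checkmate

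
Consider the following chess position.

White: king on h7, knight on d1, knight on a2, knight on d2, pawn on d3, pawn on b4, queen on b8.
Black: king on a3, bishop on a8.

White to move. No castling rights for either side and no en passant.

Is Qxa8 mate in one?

yes

After Qxa8: black king on a3; in check: yes, from the white queen on a8.
King squares — a2: attacked by Qa8; b2: attacked by Nd1; b3: attacked by Nd2; a4: attacked by Qa8; b4: attacked by Na2.
Black has no legal moves → checkmate.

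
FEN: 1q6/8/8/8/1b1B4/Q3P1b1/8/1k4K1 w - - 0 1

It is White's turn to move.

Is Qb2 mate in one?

yes

After Qb2: black king on b1; in check: yes, from the white queen on b2.
King squares — a1: attacked by Qb2; c1: attacked by Qb2; a2: attacked by Qb2; b2: attacked by Bd4; c2: attacked by Qb2.
Black has no legal moves → checkmate.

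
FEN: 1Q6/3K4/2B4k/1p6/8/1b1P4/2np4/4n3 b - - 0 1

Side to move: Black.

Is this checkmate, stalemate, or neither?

neither

Black to move; black king on h6.
In check: no.
Legal moves for Black include: Kh7, Kg7, Kg6, Kh5, Kg5, Bg8, Bf7, Be6+, Bd5, Bc4, Ba4, Ba2, Nd4, Nb4, Ne3, Na3, Na1, Nf3, ... (list truncated; more exist).
Black has legal moves and is not in check → neither.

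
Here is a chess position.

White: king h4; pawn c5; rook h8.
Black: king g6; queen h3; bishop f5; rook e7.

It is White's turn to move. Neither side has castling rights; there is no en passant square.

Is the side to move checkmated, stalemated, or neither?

White to move; white king on h4.
In check: yes, from the black queen on h3.
King squares — g3: attacked by Qh3; h3: attacked by Bf5; g4: attacked by Qh3; g5: attacked by Kg6; h5: attacked by Qh3.
Legal moves for White: none.
In check with no legal moves → checkmate.

checkmate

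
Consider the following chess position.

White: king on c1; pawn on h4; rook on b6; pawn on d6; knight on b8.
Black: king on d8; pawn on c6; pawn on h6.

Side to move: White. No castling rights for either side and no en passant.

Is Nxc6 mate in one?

no

After Nxc6: black king on d8; in check: yes, from the white knight on c6.
Black has 3 legal replies: Ke8, Kc8, Kd7.
In check but a legal move exists → not checkmate.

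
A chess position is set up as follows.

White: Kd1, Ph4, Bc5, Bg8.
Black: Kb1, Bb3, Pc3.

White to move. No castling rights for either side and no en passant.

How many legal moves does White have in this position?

3

White to move; king on d1.
In check: yes, from the black bishop on b3.
Legal moves: Ke2, Ke1, Bxb3.
Count: 3.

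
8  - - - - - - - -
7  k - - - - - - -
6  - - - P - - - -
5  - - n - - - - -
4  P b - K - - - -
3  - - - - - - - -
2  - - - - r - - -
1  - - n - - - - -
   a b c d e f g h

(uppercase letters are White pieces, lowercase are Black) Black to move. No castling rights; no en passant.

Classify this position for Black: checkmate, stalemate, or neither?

neither

Black to move; black king on a7.
In check: no.
Legal moves for Black include: Kb8, Ka8, Kb7, Kb6, Ka6, Nd7, Nb7, Ne6+, Na6, Ne4, Nxa4, N5d3, N5b3+, Ba5, Bc3+, Ba3, Bd2, Be1, ... (list truncated; more exist).
Black has legal moves and is not in check → neither.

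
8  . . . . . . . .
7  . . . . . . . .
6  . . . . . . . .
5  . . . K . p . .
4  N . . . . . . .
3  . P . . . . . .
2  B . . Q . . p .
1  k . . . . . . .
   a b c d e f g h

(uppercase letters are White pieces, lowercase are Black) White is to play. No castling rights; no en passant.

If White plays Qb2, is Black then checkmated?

yes

After Qb2: black king on a1; in check: yes, from the white queen on b2.
King squares — b1: attacked by Ba2; a2: attacked by Qb2; b2: attacked by Na4.
Black has no legal moves → checkmate.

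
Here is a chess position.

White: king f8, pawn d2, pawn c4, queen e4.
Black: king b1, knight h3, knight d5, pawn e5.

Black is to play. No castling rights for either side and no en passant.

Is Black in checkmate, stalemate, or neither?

Black to move; black king on b1.
In check: yes, from the white queen on e4.
Legal moves for Black: Kb2, Ka2, Kc1, Ka1.
Black is in check but has 4 legal moves → neither.

neither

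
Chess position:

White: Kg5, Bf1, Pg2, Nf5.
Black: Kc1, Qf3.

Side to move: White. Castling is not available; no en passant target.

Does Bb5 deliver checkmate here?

no

After Bb5: black king on c1; in check: no.
Black is not in check, so this cannot be checkmate.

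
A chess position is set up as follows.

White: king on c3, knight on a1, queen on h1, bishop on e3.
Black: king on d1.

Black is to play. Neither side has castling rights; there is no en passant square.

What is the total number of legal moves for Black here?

Black to move; king on d1.
In check: yes, from the white queen on h1.
Legal moves: Ke2.
Count: 1.

1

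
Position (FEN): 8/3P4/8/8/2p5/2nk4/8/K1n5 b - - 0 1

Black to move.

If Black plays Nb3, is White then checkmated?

After Nb3: white king on a1; in check: yes, from the black knight on b3.
White has 1 legal reply: Kb2.
In check but a legal move exists → not checkmate.

no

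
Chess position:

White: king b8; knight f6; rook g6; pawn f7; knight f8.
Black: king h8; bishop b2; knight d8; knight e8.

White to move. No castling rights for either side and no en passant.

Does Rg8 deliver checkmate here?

yes

After Rg8: black king on h8; in check: yes, from the white rook on g8.
King squares — g7: attacked by Rg8; h7: attacked by Nf6; g8: attacked by Nf6.
Black has no legal moves → checkmate.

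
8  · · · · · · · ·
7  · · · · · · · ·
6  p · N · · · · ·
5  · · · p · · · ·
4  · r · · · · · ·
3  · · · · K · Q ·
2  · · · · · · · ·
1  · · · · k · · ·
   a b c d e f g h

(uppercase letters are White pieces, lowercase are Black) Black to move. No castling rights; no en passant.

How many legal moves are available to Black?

Black to move; king on e1.
In check: yes, from the white queen on g3.
Legal moves: Kf1, Kd1.
Count: 2.

2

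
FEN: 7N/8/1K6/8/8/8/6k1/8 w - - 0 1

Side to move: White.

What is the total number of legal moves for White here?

10

White to move; king on b6.
In check: no.
Legal moves: Nf7, Ng6, Kc7, Kb7, Ka7, Kc6, Ka6, Kc5, Kb5, Ka5.
Count: 10.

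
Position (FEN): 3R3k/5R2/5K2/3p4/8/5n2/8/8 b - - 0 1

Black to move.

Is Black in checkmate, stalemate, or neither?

checkmate

Black to move; black king on h8.
In check: yes, from the white rook on d8.
King squares — g7: attacked by Kf6; h7: attacked by Rf7; g8: attacked by Rd8.
Legal moves for Black: none.
In check with no legal moves → checkmate.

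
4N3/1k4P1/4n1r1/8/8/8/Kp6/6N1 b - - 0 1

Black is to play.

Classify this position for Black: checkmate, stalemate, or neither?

neither

Black to move; black king on b7.
In check: no.
Legal moves for Black include: Kc8, Kb8, Ka8, Ka7, Kc6, Kb6, Ka6, Rxg7, Rh6, Rf6, Rg5, Rg4, Rg3, Rg2, Rxg1, Nf8, Nd8, Nxg7, ... (list truncated; more exist).
Black has legal moves and is not in check → neither.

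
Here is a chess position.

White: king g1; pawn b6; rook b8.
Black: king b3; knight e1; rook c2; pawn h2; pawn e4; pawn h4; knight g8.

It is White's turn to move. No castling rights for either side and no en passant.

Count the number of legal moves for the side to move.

2

White to move; king on g1.
In check: yes, from the black pawn on h2.
Legal moves: Kh1, Kf1.
Count: 2.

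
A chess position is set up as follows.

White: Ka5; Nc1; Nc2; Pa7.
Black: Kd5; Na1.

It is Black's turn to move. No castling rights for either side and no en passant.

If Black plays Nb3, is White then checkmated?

After Nb3: white king on a5; in check: yes, from the black knight on b3.
White has 6 legal replies: Kb6, Ka6, Kb5, Kb4, Ka4, Nxb3.
In check but a legal move exists → not checkmate.

no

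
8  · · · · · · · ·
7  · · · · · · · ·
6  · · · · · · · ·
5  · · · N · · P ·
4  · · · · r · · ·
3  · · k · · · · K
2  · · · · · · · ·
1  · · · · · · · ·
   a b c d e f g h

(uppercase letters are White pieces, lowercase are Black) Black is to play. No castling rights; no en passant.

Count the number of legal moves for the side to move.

Black to move; king on c3.
In check: yes, from the white knight on d5.
Legal moves: Kd4, Kc4, Kd3, Kb3, Kd2, Kc2, Kb2.
Count: 7.

7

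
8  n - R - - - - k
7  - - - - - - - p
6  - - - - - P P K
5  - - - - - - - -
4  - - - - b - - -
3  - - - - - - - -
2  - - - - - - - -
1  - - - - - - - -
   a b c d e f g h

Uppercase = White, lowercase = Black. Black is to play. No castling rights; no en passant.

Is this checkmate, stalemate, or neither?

checkmate

Black to move; black king on h8.
In check: yes, from the white rook on c8.
King squares — g7: attacked by Pf6; h7: own pawn; g8: attacked by Rc8.
Legal moves for Black: none.
In check with no legal moves → checkmate.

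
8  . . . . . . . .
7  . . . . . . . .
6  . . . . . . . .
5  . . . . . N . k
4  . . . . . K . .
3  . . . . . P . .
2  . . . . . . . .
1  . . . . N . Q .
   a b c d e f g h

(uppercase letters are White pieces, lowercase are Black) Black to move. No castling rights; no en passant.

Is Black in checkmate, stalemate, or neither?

Black to move; black king on h5.
In check: no.
King squares — g4: attacked by Qg1; h4: attacked by Nf5; g5: attacked by Qg1; g6: attacked by Qg1; h6: attacked by Nf5.
Legal moves for Black: none.
Not in check and no legal moves → stalemate.

stalemate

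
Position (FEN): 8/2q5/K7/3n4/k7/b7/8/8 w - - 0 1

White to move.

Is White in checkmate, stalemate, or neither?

stalemate

White to move; white king on a6.
In check: no.
King squares — a5: attacked by Ka4; b5: attacked by Ka4; b6: attacked by Nd5; a7: attacked by Qc7; b7: attacked by Qc7.
Legal moves for White: none.
Not in check and no legal moves → stalemate.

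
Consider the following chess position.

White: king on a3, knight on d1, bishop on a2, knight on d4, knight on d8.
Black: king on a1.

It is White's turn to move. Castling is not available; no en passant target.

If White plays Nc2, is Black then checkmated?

After Nc2: black king on a1; in check: yes, from the white knight on c2.
King squares — b1: attacked by Ba2; a2: attacked by Ka3; b2: attacked by Nd1.
Black has no legal moves → checkmate.

yes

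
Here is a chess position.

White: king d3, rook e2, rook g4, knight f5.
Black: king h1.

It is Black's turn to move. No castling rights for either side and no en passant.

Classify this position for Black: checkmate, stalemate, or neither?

Black to move; black king on h1.
In check: no.
King squares — g1: attacked by Rg4; g2: attacked by Re2; h2: attacked by Re2.
Legal moves for Black: none.
Not in check and no legal moves → stalemate.

stalemate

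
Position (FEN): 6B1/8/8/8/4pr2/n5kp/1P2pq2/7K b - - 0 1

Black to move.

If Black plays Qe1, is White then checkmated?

yes

After Qe1: white king on h1; in check: yes, from the black queen on e1.
King squares — g1: attacked by Qe1; g2: attacked by Kg3; h2: attacked by Kg3.
White has no legal moves → checkmate.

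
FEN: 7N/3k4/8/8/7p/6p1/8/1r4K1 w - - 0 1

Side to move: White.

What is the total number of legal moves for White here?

1

White to move; king on g1.
In check: yes, from the black rook on b1.
Legal moves: Kg2.
Count: 1.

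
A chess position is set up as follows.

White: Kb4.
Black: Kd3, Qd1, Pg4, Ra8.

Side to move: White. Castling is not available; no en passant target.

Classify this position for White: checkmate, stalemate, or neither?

White to move; white king on b4.
In check: no.
Legal moves for White: Kc5, Kb5.
White has 2 legal moves and is not in check → neither.

neither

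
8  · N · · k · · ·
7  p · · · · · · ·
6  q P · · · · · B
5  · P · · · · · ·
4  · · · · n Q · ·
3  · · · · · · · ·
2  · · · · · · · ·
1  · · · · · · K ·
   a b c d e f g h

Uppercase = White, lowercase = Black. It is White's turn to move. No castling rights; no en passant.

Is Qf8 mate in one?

yes

After Qf8: black king on e8; in check: yes, from the white queen on f8.
King squares — d7: attacked by Nb8; e7: attacked by Qf8; f7: attacked by Qf8; d8: attacked by Qf8; f8: attacked by Bh6.
Black has no legal moves → checkmate.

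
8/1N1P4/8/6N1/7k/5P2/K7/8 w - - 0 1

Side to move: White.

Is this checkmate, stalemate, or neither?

White to move; white king on a2.
In check: no.
Legal moves for White include: Nd8, Nd6, Nc5, Na5, Nh7, Nf7, Ne6, Ne4, Nh3, Kb3, Ka3, Kb2, Kb1, Ka1, d8=Q, d8=R, d8=B, d8=N, ... (list truncated; more exist).
White has legal moves and is not in check → neither.

neither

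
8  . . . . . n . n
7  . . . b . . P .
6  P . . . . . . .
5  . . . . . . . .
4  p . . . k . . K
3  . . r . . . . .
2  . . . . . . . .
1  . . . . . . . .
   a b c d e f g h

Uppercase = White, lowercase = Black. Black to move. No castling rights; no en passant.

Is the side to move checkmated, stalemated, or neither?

neither

Black to move; black king on e4.
In check: no.
Legal moves for Black include: Nf7, Nhg6+, Nh7, Nfg6+, Ne6, Be8, Bc8, Be6, Bc6, Bf5, Bb5, Bg4, Bh3, Kf5, Ke5, Kd5, Kf4, Kd4, ... (list truncated; more exist).
Black has legal moves and is not in check → neither.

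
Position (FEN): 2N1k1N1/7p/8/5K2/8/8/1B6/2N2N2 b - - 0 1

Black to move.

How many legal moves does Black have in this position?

6

Black to move; king on e8.
In check: no.
Legal moves: Kf8, Kd8, Kf7, Kd7, h6, h5.
Count: 6.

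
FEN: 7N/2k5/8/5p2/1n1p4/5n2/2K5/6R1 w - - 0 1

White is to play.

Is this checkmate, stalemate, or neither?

White to move; white king on c2.
In check: yes, from the black knight on b4.
King squares — b1: available; c1: available; d1: available; b2: available; d2: attacked by Nf3; b3: available; c3: attacked by Pd4; d3: attacked by Nb4.
Legal moves for White: Kb3, Kb2, Kd1, Kc1, Kb1.
White is in check but has 5 legal moves → neither.

neither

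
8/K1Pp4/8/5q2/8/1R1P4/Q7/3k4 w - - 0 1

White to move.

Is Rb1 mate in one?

yes

After Rb1: black king on d1; in check: yes, from the white rook on b1.
King squares — c1: attacked by Rb1; e1: attacked by Rb1; c2: attacked by Qa2; d2: attacked by Qa2; e2: attacked by Qa2.
Black has no legal moves → checkmate.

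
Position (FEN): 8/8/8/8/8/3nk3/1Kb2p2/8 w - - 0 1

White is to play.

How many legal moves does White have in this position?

White to move; king on b2.
In check: yes, from the black knight on d3.
Legal moves: Kc3, Ka3, Kxc2, Ka2, Ka1.
Count: 5.

5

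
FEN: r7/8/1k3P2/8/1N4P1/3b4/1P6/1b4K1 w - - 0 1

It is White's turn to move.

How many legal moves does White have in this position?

White to move; king on g1.
In check: no.
Legal moves: Nc6, Na6, Nd5+, Nxd3, Nc2, Na2, Kh2, Kg2, Kf2, Kh1, f7, g5, b3.
Count: 13.

13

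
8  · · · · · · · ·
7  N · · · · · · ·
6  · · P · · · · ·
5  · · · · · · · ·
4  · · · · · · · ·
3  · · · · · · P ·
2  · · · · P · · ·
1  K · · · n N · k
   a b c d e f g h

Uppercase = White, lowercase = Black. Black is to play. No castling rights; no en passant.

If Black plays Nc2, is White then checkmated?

no

After Nc2: white king on a1; in check: yes, from the black knight on c2.
White has 3 legal replies: Kb2, Ka2, Kb1.
In check but a legal move exists → not checkmate.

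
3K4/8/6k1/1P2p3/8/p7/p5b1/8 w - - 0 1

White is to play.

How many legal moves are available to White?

White to move; king on d8.
In check: no.
Legal moves: Ke8, Kc8, Ke7, Kd7, Kc7, b6.
Count: 6.

6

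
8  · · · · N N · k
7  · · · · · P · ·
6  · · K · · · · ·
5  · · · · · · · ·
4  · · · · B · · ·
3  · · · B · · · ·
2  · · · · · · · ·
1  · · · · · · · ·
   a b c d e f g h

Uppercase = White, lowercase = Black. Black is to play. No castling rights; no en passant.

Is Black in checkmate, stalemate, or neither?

stalemate

Black to move; black king on h8.
In check: no.
King squares — g7: attacked by Ne8; h7: attacked by Be4; g8: attacked by Pf7.
Legal moves for Black: none.
Not in check and no legal moves → stalemate.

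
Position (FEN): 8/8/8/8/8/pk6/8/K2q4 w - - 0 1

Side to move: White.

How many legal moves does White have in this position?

White to move; king on a1.
In check: yes, from the black queen on d1.
Legal moves: none.
Count: 0.

0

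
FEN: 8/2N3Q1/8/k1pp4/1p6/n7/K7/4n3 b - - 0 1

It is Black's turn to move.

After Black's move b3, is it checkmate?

After b3: white king on a2; in check: yes, from the black pawn on b3.
White has 4 legal replies: Kxb3, Kxa3, Kb2, Ka1.
In check but a legal move exists → not checkmate.

no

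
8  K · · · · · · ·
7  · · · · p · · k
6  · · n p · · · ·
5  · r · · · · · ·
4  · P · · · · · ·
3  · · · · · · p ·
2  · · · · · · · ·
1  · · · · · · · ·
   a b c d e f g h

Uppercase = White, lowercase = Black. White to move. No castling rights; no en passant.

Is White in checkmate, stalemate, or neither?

White to move; white king on a8.
In check: no.
King squares — a7: attacked by Nc6; b7: attacked by Rb5; b8: attacked by Rb5.
Legal moves for White: none.
Not in check and no legal moves → stalemate.

stalemate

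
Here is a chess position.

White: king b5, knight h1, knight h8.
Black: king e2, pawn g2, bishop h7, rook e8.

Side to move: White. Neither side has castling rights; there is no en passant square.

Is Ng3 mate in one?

no

After Ng3: black king on e2; in check: yes, from the white knight on g3.
Black has 7 legal replies: Kf3, Ke3, Kd3, Kf2, Kd2, Ke1, Kd1.
In check but a legal move exists → not checkmate.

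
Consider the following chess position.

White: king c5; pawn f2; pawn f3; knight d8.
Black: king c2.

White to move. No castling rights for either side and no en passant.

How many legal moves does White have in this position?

13

White to move; king on c5.
In check: no.
Legal moves: Nf7, Nb7, Ne6, Nc6, Kd6, Kc6, Kb6, Kd5, Kb5, Kd4, Kc4, Kb4, f4.
Count: 13.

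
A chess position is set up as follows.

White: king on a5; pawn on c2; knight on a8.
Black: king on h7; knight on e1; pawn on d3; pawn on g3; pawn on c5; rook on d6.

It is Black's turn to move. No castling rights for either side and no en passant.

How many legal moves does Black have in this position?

23

Black to move; king on h7.
In check: no.
Legal moves: Kh8, Kg8, Kg7, Kh6, Kg6, Rd8, Rd7, Rh6, Rg6, Rf6, Re6, Rc6, Rb6, Ra6+, Rd5, Rd4, Nf3, Ng2, Nxc2, dxc2, c4, g2, d2.
Count: 23.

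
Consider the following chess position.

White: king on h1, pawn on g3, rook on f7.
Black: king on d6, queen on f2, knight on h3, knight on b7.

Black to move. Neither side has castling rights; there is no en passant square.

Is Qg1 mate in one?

After Qg1: white king on h1; in check: yes, from the black queen on g1.
King squares — g1: attacked by Nh3; g2: attacked by Qg1; h2: attacked by Qg1.
White has no legal moves → checkmate.

yes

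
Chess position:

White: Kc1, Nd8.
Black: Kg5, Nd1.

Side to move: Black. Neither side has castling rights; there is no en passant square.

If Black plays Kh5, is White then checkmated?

After Kh5: white king on c1; in check: no.
White is not in check, so this cannot be checkmate.

no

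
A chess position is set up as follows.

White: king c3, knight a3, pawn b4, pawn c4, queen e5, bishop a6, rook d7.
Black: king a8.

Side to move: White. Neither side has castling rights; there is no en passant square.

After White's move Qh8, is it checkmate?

yes

After Qh8: black king on a8; in check: yes, from the white queen on h8.
King squares — a7: attacked by Rd7; b7: attacked by Ba6; b8: attacked by Qh8.
Black has no legal moves → checkmate.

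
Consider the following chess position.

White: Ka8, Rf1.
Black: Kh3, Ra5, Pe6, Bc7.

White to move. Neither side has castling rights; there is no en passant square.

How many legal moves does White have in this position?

White to move; king on a8.
In check: yes, from the black rook on a5.
Legal moves: Kb7.
Count: 1.

1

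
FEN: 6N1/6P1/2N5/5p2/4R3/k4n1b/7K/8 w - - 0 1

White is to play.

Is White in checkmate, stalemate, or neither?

White to move; white king on h2.
In check: yes, from the black knight on f3.
Legal moves for White: Kxh3, Kg3, Kh1.
White is in check but has 3 legal moves → neither.

neither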